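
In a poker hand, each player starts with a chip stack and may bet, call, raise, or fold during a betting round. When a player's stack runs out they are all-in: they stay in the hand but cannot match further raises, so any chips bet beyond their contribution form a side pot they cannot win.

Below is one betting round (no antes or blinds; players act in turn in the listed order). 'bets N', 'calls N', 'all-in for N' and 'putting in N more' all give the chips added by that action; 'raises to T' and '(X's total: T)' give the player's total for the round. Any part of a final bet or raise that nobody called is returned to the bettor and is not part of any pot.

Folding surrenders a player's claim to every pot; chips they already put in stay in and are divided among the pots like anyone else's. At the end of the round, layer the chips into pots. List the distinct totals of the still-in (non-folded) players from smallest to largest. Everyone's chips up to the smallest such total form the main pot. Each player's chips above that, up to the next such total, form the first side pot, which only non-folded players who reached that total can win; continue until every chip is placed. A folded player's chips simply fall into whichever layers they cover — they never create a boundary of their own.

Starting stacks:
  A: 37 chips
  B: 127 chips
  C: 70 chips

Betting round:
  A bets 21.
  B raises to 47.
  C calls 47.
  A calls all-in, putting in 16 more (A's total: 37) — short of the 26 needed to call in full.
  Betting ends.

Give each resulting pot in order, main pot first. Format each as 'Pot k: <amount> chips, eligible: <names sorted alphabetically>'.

Contributions: A=37, B=47, C=47
Pot levels (distinct totals of non-folded players): 37, 47
Layer 1-37: 37 each from A, B, C = 37*3 = 111 chips; eligible A, B, C
Layer 38-47: 10 each from B, C = 10*2 = 20 chips; eligible B, C

Pot 1: 111 chips, eligible: A, B, C
Pot 2: 20 chips, eligible: B, C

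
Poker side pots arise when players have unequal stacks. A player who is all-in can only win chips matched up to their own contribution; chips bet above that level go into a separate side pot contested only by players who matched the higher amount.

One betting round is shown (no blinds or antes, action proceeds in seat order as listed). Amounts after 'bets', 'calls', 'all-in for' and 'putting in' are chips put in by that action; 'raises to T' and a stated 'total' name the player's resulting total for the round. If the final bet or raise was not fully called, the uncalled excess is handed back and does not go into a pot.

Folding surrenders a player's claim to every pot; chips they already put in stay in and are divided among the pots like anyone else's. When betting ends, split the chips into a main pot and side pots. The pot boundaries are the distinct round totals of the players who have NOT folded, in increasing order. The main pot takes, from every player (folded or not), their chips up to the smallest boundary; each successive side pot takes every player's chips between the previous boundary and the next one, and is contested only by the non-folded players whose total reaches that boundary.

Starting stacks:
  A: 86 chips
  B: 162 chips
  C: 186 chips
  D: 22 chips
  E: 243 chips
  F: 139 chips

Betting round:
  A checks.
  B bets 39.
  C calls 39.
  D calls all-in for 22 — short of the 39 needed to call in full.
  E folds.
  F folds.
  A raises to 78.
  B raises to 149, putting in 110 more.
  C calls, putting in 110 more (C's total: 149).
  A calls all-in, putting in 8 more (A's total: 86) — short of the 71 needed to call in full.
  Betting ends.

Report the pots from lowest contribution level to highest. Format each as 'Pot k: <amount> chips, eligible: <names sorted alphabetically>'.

Pot 1: 88 chips, eligible: A, B, C, D
Pot 2: 192 chips, eligible: A, B, C
Pot 3: 126 chips, eligible: B, C

Derivation:
Contributions: A=86, B=149, C=149, D=22
Folded: E, F
Pot levels (distinct totals of non-folded players): 22, 86, 149
Layer 1-22: 22 each from A, B, C, D = 22*4 = 88 chips; eligible A, B, C, D
Layer 23-86: 64 each from A, B, C = 64*3 = 192 chips; eligible A, B, C
Layer 87-149: 63 each from B, C = 63*2 = 126 chips; eligible B, C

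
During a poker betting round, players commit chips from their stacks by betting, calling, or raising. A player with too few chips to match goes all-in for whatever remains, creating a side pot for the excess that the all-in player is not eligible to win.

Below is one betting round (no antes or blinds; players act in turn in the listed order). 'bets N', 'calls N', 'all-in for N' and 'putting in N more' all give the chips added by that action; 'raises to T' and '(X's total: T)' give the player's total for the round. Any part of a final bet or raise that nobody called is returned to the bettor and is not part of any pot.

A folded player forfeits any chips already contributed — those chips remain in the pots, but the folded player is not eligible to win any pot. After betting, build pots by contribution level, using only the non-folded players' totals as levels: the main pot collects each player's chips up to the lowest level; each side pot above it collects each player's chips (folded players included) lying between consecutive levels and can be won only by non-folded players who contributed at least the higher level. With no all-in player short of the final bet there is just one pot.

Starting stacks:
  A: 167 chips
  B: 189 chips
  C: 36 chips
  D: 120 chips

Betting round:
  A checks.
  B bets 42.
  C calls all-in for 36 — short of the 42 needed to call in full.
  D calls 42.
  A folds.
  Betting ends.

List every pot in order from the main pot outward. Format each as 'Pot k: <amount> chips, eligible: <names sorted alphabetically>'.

Contributions: B=42, C=36, D=42
Folded: A
Pot levels (distinct totals of non-folded players): 36, 42
Layer 1-36: 36 each from B, C, D = 36*3 = 108 chips; eligible B, C, D
Layer 37-42: 6 each from B, D = 6*2 = 12 chips; eligible B, D

Pot 1: 108 chips, eligible: B, C, D
Pot 2: 12 chips, eligible: B, D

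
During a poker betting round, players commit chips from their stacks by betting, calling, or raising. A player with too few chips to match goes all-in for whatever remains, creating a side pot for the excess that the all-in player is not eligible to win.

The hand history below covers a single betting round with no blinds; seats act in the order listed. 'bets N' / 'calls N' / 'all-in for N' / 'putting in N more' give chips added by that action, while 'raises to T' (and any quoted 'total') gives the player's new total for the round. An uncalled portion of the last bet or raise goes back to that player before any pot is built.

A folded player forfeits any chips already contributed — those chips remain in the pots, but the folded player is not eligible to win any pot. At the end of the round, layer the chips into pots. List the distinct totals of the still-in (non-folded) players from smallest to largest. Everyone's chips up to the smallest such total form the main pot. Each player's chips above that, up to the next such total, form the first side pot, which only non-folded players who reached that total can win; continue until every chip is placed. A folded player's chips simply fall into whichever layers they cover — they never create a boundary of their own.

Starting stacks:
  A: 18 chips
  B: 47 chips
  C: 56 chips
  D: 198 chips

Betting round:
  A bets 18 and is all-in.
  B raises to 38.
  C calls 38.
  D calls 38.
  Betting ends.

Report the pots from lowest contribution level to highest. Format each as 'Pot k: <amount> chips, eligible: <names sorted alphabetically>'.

Contributions: A=18, B=38, C=38, D=38
Pot levels (distinct totals of non-folded players): 18, 38
Layer 1-18: 18 each from A, B, C, D = 18*4 = 72 chips; eligible A, B, C, D
Layer 19-38: 20 each from B, C, D = 20*3 = 60 chips; eligible B, C, D

Pot 1: 72 chips, eligible: A, B, C, D
Pot 2: 60 chips, eligible: B, C, D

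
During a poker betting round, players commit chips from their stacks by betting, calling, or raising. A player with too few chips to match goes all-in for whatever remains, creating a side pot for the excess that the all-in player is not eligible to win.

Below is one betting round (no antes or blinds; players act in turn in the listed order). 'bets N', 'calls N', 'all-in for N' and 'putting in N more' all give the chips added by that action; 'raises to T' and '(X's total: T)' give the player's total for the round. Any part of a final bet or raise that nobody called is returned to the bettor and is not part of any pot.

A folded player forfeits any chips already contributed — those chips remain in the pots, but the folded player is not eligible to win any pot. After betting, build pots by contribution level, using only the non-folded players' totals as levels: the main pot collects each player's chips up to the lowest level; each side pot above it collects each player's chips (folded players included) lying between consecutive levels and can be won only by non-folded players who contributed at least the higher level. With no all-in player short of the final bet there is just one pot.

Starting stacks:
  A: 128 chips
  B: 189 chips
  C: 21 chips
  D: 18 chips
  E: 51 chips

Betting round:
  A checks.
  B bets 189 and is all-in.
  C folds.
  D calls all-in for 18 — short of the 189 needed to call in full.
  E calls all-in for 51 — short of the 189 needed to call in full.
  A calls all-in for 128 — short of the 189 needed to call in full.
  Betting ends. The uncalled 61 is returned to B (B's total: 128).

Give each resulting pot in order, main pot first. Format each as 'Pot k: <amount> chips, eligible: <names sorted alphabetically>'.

Pot 1: 72 chips, eligible: A, B, D, E
Pot 2: 99 chips, eligible: A, B, E
Pot 3: 154 chips, eligible: A, B

Derivation:
Contributions (after 61 returned to B): A=128, B=128, D=18, E=51
Folded: C
Pot levels (distinct totals of non-folded players): 18, 51, 128
Layer 1-18: 18 each from A, B, D, E = 18*4 = 72 chips; eligible A, B, D, E
Layer 19-51: 33 each from A, B, E = 33*3 = 99 chips; eligible A, B, E
Layer 52-128: 77 each from A, B = 77*2 = 154 chips; eligible A, B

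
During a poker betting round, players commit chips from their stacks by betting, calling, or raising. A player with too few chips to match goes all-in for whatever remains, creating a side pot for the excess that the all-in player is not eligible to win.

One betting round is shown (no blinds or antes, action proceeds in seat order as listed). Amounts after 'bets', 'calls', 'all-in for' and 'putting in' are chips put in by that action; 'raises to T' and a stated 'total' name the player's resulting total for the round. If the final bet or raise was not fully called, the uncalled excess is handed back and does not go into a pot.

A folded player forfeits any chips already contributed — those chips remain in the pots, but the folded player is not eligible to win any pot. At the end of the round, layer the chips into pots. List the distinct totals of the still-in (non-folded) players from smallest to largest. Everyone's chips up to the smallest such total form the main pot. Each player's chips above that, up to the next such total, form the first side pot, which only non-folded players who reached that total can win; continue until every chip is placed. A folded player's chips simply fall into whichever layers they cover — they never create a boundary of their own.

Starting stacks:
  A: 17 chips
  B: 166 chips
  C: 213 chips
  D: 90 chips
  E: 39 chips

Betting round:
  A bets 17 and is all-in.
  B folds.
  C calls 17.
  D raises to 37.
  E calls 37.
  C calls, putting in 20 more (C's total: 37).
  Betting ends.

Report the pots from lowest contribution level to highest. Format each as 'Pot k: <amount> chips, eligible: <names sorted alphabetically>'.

Pot 1: 68 chips, eligible: A, C, D, E
Pot 2: 60 chips, eligible: C, D, E

Derivation:
Contributions: A=17, C=37, D=37, E=37
Folded: B
Pot levels (distinct totals of non-folded players): 17, 37
Layer 1-17: 17 each from A, C, D, E = 17*4 = 68 chips; eligible A, C, D, E
Layer 18-37: 20 each from C, D, E = 20*3 = 60 chips; eligible C, D, E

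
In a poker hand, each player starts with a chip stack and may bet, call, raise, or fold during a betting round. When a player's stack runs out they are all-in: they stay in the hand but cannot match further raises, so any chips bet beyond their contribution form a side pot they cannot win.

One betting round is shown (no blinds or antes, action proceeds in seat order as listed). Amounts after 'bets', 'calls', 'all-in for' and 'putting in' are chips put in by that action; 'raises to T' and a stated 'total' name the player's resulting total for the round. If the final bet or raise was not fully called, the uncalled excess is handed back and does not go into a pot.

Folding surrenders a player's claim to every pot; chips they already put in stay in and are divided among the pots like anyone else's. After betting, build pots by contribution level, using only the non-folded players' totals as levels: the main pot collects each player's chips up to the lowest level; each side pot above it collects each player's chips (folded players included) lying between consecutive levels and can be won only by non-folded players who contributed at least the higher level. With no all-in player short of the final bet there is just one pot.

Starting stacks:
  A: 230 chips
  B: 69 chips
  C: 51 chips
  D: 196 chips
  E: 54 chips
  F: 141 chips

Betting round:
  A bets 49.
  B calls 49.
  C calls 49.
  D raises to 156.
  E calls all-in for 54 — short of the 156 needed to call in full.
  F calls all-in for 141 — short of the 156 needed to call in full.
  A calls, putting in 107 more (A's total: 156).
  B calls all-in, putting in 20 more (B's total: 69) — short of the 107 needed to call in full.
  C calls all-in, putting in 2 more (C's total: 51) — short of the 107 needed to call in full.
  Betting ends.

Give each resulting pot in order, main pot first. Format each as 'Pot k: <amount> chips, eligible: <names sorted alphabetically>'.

Pot 1: 306 chips, eligible: A, B, C, D, E, F
Pot 2: 15 chips, eligible: A, B, D, E, F
Pot 3: 60 chips, eligible: A, B, D, F
Pot 4: 216 chips, eligible: A, D, F
Pot 5: 30 chips, eligible: A, D

Derivation:
Contributions: A=156, B=69, C=51, D=156, E=54, F=141
Pot levels (distinct totals of non-folded players): 51, 54, 69, 141, 156
Layer 1-51: 51 each from A, B, C, D, E, F = 51*6 = 306 chips; eligible A, B, C, D, E, F
Layer 52-54: 3 each from A, B, D, E, F = 3*5 = 15 chips; eligible A, B, D, E, F
Layer 55-69: 15 each from A, B, D, F = 15*4 = 60 chips; eligible A, B, D, F
Layer 70-141: 72 each from A, D, F = 72*3 = 216 chips; eligible A, D, F
Layer 142-156: 15 each from A, D = 15*2 = 30 chips; eligible A, D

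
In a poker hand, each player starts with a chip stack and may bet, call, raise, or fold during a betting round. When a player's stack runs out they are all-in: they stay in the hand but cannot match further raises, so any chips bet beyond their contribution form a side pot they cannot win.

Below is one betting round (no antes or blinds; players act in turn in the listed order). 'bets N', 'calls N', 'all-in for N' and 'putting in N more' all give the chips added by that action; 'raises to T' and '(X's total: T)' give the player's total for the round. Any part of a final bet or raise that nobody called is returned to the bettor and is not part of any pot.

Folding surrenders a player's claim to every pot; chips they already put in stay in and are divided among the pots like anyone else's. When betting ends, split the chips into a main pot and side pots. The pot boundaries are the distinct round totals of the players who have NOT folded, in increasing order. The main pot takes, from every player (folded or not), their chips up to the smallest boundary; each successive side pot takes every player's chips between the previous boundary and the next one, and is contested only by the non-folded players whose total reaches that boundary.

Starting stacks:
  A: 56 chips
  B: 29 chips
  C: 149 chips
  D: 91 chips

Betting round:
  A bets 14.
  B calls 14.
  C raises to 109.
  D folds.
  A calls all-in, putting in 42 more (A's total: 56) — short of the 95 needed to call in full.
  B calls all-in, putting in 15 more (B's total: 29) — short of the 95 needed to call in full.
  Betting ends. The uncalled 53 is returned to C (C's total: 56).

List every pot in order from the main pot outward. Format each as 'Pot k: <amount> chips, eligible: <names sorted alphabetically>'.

Contributions (after 53 returned to C): A=56, B=29, C=56
Folded: D
Pot levels (distinct totals of non-folded players): 29, 56
Layer 1-29: 29 each from A, B, C = 29*3 = 87 chips; eligible A, B, C
Layer 30-56: 27 each from A, C = 27*2 = 54 chips; eligible A, C

Pot 1: 87 chips, eligible: A, B, C
Pot 2: 54 chips, eligible: A, C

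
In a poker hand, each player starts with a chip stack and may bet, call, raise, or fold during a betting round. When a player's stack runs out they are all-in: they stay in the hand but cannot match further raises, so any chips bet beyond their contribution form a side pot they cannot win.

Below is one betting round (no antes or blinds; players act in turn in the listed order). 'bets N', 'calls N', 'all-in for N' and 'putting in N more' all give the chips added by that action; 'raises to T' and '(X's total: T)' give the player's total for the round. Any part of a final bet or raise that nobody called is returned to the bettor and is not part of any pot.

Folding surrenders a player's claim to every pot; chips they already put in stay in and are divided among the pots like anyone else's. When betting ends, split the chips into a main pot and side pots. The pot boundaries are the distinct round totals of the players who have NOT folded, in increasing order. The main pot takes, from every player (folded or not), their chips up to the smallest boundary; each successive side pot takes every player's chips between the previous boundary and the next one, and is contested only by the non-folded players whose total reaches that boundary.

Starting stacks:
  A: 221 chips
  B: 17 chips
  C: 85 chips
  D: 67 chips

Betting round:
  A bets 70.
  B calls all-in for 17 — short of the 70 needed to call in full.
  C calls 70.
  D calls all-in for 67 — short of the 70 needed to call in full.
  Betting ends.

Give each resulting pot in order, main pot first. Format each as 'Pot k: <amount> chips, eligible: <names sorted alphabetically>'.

Contributions: A=70, B=17, C=70, D=67
Pot levels (distinct totals of non-folded players): 17, 67, 70
Layer 1-17: 17 each from A, B, C, D = 17*4 = 68 chips; eligible A, B, C, D
Layer 18-67: 50 each from A, C, D = 50*3 = 150 chips; eligible A, C, D
Layer 68-70: 3 each from A, C = 3*2 = 6 chips; eligible A, C

Pot 1: 68 chips, eligible: A, B, C, D
Pot 2: 150 chips, eligible: A, C, D
Pot 3: 6 chips, eligible: A, C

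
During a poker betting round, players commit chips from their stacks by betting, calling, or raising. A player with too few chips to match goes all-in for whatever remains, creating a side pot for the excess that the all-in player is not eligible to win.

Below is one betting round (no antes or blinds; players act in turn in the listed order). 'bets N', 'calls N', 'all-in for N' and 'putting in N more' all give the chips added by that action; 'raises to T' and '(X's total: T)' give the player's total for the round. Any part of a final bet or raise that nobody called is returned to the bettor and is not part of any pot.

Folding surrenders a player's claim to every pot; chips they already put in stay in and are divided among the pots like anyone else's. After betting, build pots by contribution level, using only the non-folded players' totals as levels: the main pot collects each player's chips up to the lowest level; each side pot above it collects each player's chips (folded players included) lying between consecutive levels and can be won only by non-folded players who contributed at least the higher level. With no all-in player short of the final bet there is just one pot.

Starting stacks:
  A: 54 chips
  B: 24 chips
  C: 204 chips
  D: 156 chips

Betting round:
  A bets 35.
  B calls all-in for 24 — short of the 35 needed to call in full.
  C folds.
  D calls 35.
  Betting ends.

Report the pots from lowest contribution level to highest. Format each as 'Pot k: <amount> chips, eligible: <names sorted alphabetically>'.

Pot 1: 72 chips, eligible: A, B, D
Pot 2: 22 chips, eligible: A, D

Derivation:
Contributions: A=35, B=24, D=35
Folded: C
Pot levels (distinct totals of non-folded players): 24, 35
Layer 1-24: 24 each from A, B, D = 24*3 = 72 chips; eligible A, B, D
Layer 25-35: 11 each from A, D = 11*2 = 22 chips; eligible A, D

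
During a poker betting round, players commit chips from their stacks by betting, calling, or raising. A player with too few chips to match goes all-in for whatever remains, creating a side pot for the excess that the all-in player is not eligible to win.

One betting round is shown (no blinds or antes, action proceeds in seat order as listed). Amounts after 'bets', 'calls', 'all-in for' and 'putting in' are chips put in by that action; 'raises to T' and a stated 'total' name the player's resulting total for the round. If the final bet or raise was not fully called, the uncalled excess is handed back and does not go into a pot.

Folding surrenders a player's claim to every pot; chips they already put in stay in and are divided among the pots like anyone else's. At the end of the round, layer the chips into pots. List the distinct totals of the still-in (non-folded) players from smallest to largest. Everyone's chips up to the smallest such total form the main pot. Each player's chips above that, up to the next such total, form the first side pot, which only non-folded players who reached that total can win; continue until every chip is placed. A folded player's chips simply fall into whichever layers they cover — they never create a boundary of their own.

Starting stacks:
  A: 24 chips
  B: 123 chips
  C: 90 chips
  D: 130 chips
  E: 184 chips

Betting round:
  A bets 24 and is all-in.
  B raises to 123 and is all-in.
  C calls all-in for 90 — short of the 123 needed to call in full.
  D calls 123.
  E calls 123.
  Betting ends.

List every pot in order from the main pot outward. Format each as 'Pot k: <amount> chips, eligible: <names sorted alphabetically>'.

Pot 1: 120 chips, eligible: A, B, C, D, E
Pot 2: 264 chips, eligible: B, C, D, E
Pot 3: 99 chips, eligible: B, D, E

Derivation:
Contributions: A=24, B=123, C=90, D=123, E=123
Pot levels (distinct totals of non-folded players): 24, 90, 123
Layer 1-24: 24 each from A, B, C, D, E = 24*5 = 120 chips; eligible A, B, C, D, E
Layer 25-90: 66 each from B, C, D, E = 66*4 = 264 chips; eligible B, C, D, E
Layer 91-123: 33 each from B, D, E = 33*3 = 99 chips; eligible B, D, E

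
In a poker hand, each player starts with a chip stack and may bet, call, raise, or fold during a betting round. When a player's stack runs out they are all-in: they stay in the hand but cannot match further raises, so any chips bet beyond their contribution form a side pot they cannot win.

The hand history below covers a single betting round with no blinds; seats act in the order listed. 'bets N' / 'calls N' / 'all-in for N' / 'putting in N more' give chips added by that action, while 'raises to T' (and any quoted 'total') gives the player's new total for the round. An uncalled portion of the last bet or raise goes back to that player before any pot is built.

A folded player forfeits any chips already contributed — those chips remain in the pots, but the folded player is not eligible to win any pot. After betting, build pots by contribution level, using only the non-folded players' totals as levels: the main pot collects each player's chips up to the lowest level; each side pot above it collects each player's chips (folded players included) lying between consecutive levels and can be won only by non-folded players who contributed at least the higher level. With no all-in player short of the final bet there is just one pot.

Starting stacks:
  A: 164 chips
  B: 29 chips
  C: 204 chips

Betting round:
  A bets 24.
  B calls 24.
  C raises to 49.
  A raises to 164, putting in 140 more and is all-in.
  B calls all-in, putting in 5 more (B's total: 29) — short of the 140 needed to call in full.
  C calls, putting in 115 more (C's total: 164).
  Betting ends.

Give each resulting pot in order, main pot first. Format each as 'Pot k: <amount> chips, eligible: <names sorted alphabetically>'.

Pot 1: 87 chips, eligible: A, B, C
Pot 2: 270 chips, eligible: A, C

Derivation:
Contributions: A=164, B=29, C=164
Pot levels (distinct totals of non-folded players): 29, 164
Layer 1-29: 29 each from A, B, C = 29*3 = 87 chips; eligible A, B, C
Layer 30-164: 135 each from A, C = 135*2 = 270 chips; eligible A, C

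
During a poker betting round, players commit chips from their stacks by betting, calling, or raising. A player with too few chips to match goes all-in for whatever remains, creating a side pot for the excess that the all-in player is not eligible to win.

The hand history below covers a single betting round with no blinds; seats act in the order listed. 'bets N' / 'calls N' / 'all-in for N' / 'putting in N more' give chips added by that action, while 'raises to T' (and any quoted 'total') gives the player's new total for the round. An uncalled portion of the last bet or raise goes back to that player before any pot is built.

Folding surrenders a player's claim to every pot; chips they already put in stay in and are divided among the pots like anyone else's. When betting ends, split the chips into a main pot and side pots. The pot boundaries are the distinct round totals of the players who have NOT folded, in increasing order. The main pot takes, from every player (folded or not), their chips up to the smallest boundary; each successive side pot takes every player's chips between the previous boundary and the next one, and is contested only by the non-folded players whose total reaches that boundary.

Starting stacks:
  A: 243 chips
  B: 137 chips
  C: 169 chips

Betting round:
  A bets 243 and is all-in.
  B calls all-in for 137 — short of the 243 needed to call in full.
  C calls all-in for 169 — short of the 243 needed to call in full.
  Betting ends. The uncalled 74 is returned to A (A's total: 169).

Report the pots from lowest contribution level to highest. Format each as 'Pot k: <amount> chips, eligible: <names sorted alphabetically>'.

Contributions (after 74 returned to A): A=169, B=137, C=169
Pot levels (distinct totals of non-folded players): 137, 169
Layer 1-137: 137 each from A, B, C = 137*3 = 411 chips; eligible A, B, C
Layer 138-169: 32 each from A, C = 32*2 = 64 chips; eligible A, C

Pot 1: 411 chips, eligible: A, B, C
Pot 2: 64 chips, eligible: A, C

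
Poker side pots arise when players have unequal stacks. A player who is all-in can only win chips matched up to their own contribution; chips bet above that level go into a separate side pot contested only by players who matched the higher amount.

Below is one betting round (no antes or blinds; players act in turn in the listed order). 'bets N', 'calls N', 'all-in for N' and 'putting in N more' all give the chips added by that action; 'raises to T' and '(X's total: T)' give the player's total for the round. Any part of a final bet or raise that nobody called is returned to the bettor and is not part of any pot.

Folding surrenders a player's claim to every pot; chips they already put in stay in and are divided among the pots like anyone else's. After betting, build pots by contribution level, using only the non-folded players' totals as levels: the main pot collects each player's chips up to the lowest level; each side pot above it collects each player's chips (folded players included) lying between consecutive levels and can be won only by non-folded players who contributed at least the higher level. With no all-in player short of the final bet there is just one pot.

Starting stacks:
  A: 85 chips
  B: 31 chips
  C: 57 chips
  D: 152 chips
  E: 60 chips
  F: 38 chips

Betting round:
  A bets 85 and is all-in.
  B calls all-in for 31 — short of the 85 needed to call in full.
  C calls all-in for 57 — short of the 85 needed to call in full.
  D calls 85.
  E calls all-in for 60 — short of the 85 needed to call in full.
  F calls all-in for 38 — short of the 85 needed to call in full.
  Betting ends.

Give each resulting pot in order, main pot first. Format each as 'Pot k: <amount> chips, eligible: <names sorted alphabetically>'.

Contributions: A=85, B=31, C=57, D=85, E=60, F=38
Pot levels (distinct totals of non-folded players): 31, 38, 57, 60, 85
Layer 1-31: 31 each from A, B, C, D, E, F = 31*6 = 186 chips; eligible A, B, C, D, E, F
Layer 32-38: 7 each from A, C, D, E, F = 7*5 = 35 chips; eligible A, C, D, E, F
Layer 39-57: 19 each from A, C, D, E = 19*4 = 76 chips; eligible A, C, D, E
Layer 58-60: 3 each from A, D, E = 3*3 = 9 chips; eligible A, D, E
Layer 61-85: 25 each from A, D = 25*2 = 50 chips; eligible A, D

Pot 1: 186 chips, eligible: A, B, C, D, E, F
Pot 2: 35 chips, eligible: A, C, D, E, F
Pot 3: 76 chips, eligible: A, C, D, E
Pot 4: 9 chips, eligible: A, D, E
Pot 5: 50 chips, eligible: A, D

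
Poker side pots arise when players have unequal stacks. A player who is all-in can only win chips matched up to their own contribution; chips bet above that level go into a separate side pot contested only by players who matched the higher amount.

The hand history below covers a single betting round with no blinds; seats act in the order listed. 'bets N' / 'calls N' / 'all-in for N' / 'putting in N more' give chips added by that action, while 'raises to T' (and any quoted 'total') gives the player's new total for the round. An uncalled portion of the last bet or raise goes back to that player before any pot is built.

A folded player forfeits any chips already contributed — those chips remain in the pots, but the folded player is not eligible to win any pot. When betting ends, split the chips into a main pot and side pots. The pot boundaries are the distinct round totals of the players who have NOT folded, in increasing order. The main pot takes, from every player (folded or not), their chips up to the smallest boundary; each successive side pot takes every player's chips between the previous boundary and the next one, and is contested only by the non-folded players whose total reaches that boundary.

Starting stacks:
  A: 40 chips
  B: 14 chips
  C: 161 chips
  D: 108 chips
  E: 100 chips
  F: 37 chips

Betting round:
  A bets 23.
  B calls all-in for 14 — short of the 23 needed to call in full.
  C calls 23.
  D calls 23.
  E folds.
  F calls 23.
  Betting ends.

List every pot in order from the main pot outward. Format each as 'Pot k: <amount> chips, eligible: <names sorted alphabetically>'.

Pot 1: 70 chips, eligible: A, B, C, D, F
Pot 2: 36 chips, eligible: A, C, D, F

Derivation:
Contributions: A=23, B=14, C=23, D=23, F=23
Folded: E
Pot levels (distinct totals of non-folded players): 14, 23
Layer 1-14: 14 each from A, B, C, D, F = 14*5 = 70 chips; eligible A, B, C, D, F
Layer 15-23: 9 each from A, C, D, F = 9*4 = 36 chips; eligible A, C, D, F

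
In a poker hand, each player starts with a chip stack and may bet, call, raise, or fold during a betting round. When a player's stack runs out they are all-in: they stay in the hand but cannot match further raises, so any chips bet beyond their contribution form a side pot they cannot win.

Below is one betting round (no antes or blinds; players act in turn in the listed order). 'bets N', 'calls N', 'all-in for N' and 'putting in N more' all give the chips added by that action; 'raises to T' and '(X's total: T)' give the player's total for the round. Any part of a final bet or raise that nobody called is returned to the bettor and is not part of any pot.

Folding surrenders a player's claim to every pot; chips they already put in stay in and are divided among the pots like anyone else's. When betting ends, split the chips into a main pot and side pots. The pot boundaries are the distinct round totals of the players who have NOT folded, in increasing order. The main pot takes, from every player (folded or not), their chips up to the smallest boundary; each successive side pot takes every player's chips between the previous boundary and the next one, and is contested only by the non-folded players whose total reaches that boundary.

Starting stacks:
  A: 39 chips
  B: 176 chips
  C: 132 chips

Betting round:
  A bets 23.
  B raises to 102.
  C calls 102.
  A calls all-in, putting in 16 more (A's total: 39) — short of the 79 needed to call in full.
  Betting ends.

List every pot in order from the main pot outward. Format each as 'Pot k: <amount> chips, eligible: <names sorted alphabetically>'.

Pot 1: 117 chips, eligible: A, B, C
Pot 2: 126 chips, eligible: B, C

Derivation:
Contributions: A=39, B=102, C=102
Pot levels (distinct totals of non-folded players): 39, 102
Layer 1-39: 39 each from A, B, C = 39*3 = 117 chips; eligible A, B, C
Layer 40-102: 63 each from B, C = 63*2 = 126 chips; eligible B, C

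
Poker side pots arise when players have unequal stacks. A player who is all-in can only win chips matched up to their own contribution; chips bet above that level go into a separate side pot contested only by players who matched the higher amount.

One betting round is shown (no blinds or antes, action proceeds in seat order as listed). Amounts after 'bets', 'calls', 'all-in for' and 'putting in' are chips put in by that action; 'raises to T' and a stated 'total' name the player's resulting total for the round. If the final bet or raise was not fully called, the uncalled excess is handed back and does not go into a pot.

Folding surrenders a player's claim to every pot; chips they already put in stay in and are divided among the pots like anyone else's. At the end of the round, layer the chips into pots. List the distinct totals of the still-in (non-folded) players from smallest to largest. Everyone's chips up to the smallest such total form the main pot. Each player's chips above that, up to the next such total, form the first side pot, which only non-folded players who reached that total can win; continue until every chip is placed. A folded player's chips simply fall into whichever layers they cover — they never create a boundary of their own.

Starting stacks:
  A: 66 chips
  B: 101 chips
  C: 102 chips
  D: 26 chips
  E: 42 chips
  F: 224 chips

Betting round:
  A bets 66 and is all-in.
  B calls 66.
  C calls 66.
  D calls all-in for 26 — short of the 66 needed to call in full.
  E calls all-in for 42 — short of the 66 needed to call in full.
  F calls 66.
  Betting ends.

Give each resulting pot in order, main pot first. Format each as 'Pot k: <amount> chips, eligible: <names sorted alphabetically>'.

Pot 1: 156 chips, eligible: A, B, C, D, E, F
Pot 2: 80 chips, eligible: A, B, C, E, F
Pot 3: 96 chips, eligible: A, B, C, F

Derivation:
Contributions: A=66, B=66, C=66, D=26, E=42, F=66
Pot levels (distinct totals of non-folded players): 26, 42, 66
Layer 1-26: 26 each from A, B, C, D, E, F = 26*6 = 156 chips; eligible A, B, C, D, E, F
Layer 27-42: 16 each from A, B, C, E, F = 16*5 = 80 chips; eligible A, B, C, E, F
Layer 43-66: 24 each from A, B, C, F = 24*4 = 96 chips; eligible A, B, C, F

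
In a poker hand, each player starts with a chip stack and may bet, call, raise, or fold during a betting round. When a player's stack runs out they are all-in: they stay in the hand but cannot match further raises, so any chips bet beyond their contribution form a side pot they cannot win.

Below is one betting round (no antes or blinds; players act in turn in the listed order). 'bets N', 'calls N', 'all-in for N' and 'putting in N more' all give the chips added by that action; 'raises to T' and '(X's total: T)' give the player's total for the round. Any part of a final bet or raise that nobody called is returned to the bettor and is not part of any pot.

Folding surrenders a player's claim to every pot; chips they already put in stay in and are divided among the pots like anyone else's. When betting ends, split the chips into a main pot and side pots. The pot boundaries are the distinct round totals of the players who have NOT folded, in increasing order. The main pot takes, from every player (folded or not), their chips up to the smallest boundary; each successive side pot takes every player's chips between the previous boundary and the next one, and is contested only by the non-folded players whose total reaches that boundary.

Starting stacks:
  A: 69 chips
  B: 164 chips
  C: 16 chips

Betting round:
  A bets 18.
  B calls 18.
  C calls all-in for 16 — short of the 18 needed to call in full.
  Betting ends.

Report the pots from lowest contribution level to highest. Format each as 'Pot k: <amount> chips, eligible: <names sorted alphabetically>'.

Pot 1: 48 chips, eligible: A, B, C
Pot 2: 4 chips, eligible: A, B

Derivation:
Contributions: A=18, B=18, C=16
Pot levels (distinct totals of non-folded players): 16, 18
Layer 1-16: 16 each from A, B, C = 16*3 = 48 chips; eligible A, B, C
Layer 17-18: 2 each from A, B = 2*2 = 4 chips; eligible A, B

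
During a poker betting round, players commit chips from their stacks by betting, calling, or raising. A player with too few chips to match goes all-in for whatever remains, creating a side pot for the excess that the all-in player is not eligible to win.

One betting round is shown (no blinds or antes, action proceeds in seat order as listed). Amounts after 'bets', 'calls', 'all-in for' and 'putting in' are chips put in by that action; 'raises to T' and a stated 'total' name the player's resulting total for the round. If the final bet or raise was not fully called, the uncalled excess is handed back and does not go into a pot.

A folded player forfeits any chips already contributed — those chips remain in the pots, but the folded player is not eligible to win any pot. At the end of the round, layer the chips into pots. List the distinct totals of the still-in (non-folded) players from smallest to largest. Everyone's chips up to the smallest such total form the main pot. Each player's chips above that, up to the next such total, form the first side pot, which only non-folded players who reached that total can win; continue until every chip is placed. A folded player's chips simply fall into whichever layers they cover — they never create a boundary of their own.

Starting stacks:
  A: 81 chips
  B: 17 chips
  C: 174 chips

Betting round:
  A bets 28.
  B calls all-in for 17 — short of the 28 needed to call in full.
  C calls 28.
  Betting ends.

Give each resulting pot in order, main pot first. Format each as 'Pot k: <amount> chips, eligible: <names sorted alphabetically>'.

Pot 1: 51 chips, eligible: A, B, C
Pot 2: 22 chips, eligible: A, C

Derivation:
Contributions: A=28, B=17, C=28
Pot levels (distinct totals of non-folded players): 17, 28
Layer 1-17: 17 each from A, B, C = 17*3 = 51 chips; eligible A, B, C
Layer 18-28: 11 each from A, C = 11*2 = 22 chips; eligible A, C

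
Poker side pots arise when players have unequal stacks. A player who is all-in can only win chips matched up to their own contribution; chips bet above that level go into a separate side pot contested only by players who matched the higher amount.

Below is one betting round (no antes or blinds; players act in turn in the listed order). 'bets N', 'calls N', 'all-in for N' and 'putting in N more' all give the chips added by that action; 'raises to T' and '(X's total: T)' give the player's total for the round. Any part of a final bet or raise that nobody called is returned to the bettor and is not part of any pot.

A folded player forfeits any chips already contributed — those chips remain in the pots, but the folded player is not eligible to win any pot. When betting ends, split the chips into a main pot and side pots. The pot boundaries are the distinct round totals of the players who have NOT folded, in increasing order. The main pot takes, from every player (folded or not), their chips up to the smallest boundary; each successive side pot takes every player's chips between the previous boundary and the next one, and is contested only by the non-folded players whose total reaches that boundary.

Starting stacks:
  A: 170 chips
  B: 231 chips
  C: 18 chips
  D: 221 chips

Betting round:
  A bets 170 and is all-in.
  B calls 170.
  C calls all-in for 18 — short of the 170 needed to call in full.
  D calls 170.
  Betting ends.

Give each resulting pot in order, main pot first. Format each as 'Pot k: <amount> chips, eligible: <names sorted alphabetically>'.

Pot 1: 72 chips, eligible: A, B, C, D
Pot 2: 456 chips, eligible: A, B, D

Derivation:
Contributions: A=170, B=170, C=18, D=170
Pot levels (distinct totals of non-folded players): 18, 170
Layer 1-18: 18 each from A, B, C, D = 18*4 = 72 chips; eligible A, B, C, D
Layer 19-170: 152 each from A, B, D = 152*3 = 456 chips; eligible A, B, D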